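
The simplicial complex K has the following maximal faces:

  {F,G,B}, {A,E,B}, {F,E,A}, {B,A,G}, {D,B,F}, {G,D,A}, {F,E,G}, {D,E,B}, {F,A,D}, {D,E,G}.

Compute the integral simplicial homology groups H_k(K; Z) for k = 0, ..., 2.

H_0 ≅ Z,  H_1 ≅ Z/2,  H_2 = 0.

K has 6 vertices, 15 edges, 10 triangles.
rank ∂_0 = 0, rank ∂_1 = 5 ⇒ b_0 = 6 − 0 − 5 = 1; all invariant factors of ∂_1 are 1 so no torsion. So H_0 = Z.
rank ∂_1 = 5, rank ∂_2 = 10 ⇒ b_1 = 15 − 5 − 10 = 0; ∂_2 has invariant factor(s) [2] giving torsion. So H_1 = Z/2.
rank ∂_2 = 10, rank ∂_3 = 0 ⇒ b_2 = 10 − 10 − 0 = 0. So H_2 = 0.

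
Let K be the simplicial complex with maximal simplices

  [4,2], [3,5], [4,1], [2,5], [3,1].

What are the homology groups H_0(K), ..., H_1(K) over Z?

We work with the vertex ordering 1 < 2 < 3 < 4 < 5. The simplices of K, each written with vertices in increasing order, are:

  0-simplices (5): [1], [2], [3], [4], [5]
  1-simplices (5): [1,3], [1,4], [2,4], [2,5], [3,5]

Hence C_0 ≅ Z^5, C_1 ≅ Z^5.

Boundary ∂_1: C_1 → C_0 sends each edge [p,q] (with p < q) to q − p.
As a 5×5 matrix over Z this has rank 4, with invariant factors (1,1,1,1).

Reading off H_k = ker ∂_k / im ∂_{k+1}:

  H_0: rank C_0 − rank ∂_1 = 5 − 4 = 1, and the invariant factors of ∂_1 are all 1, so H_0 ≅ Z.
  H_1: rank ker ∂_1 − rank ∂_2 = (5 − 4) − 0 = 1, and there is no ∂_2, so H_1 ≅ Z.

H_0 ≅ Z,  H_1 ≅ Z.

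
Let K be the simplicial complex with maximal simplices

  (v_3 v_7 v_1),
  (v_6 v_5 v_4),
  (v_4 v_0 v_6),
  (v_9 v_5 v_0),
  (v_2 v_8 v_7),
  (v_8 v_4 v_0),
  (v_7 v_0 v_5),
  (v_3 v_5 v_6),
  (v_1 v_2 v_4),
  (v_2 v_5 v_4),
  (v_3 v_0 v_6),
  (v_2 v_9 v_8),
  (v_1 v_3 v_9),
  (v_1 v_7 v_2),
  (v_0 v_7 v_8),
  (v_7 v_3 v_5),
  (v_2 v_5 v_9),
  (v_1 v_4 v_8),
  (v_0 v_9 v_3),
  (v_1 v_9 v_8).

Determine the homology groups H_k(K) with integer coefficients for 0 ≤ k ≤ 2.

Fix the vertex order v_0 < v_1 < v_2 < v_3 < v_4 < v_5 < v_6 < v_7 < v_8 < v_9 and write every simplex with vertices in increasing order. Then dim K = 2 and the simplices of K are:

  0-simplices (10): [v_0], [v_1], [v_2], [v_3], [v_4], [v_5], [v_6], [v_7], [v_8], [v_9]
  1-simplices (30): (30 of them)
  2-simplices (20): (20 of them)

so the chain groups are C_0 ≅ Z^10, C_1 ≅ Z^30, C_2 ≅ Z^20.

Boundary ∂_1: C_1 → C_0 maps an edge to its endpoints' difference, ∂[p,q] = q − p.
The resulting 10×30 matrix has rank 9, and its Smith normal form has invariant factors (1,1,1,1,1,1,1,1,1).

Boundary ∂_2: C_2 → C_1 maps a triangle to the signed sum of its edges. For instance
  ∂[v_2,v_7,v_8] = [v_7,v_8] − [v_2,v_8] + [v_2,v_7],
  ∂[v_0,v_4,v_6] = [v_4,v_6] − [v_0,v_6] + [v_0,v_4].
As a 30×20 matrix over Z this has rank 20, with invariant factors (1,1,1,1,1,1,1,1,1,1,1,1,1,1,1,1,1,1,1,2).

Computing H_k = (kernel of ∂_k) / (image of ∂_{k+1}):

  H_0: rank C_0 − rank ∂_1 = 10 − 9 = 1, and the invariant factors of ∂_1 are all 1, so H_0 ≅ Z.
  H_1: rank ker ∂_1 − rank ∂_2 = (30 − 9) − 20 = 1, and ∂_2 has invariant factor 2 > 1, so H_1 ≅ Z × Z/2.
  H_2: rank ker ∂_2 − rank ∂_3 = (20 − 20) − 0 = 0, and there is no ∂_3, so H_2 ≅ 0.

H_0 ≅ Z,  H_1 ≅ Z × Z/2,  H_2 = 0.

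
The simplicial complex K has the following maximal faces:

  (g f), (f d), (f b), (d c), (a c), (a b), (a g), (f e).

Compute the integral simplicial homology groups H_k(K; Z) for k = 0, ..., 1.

Order the vertices as a < b < c < d < e < f < g. Listing each simplex with vertices in this order, K has dimension 1 with simplices:

  0-simplices (7): a, b, c, d, e, f, g
  1-simplices (8): ab, ac, ag, bf, cd, df, ef, fg

giving chain groups C_0 ≅ Z^7, C_1 ≅ Z^8.

∂_1: C_1 → C_0 sends each edge [p,q] (with p < q) to q − p. For instance
  ∂ab = b − a.
This gives a 7×8 integer matrix of rank 6; reducing to Smith normal form yields diagonal entries (1,1,1,1,1,1).

Reading off H_k = ker ∂_k / im ∂_{k+1}:

  H_0: rank C_0 − rank ∂_1 = 7 − 6 = 1, and the invariant factors of ∂_1 are all 1, so H_0 ≅ Z.
  H_1: rank ker ∂_1 − rank ∂_2 = (8 − 6) − 0 = 2, and there is no ∂_2, so H_1 ≅ Z^2.

As a check, the Euler characteristic is 7 − 8 = -1, which agrees with 1 − 2 = -1.

H_0 = Z,  H_1 = Z^2.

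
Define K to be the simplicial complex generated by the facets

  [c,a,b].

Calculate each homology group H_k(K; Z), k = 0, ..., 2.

We work with the vertex ordering a < b < c. The simplices of K, each written with vertices in increasing order, are:

  0-simplices (3): a, b, c
  1-simplices (3): ab, ac, bc
  2-simplices (1): abc

so the chain groups are C_0 ≅ Z^3, C_1 ≅ Z^3, C_2 ≅ Z^1.

Boundary ∂_1: C_1 → C_0 sends each edge [p,q] (with p < q) to q − p. For instance
  ∂ac = c − a.
The resulting 3×3 matrix has rank 2, and its Smith normal form has invariant factors (1,1).

Boundary ∂_2: C_2 → C_1 maps a triangle to the signed sum of its edges. For instance
  ∂abc = bc − ac + ab.
This gives a 3×1 integer matrix of rank 1; reducing to Smith normal form yields diagonal entries (1).

Reading off H_k = ker ∂_k / im ∂_{k+1}:

  H_0: rank C_0 − rank ∂_1 = 3 − 2 = 1, and the invariant factors of ∂_1 are all 1, so H_0 ≅ Z.
  H_1: rank ker ∂_1 − rank ∂_2 = (3 − 2) − 1 = 0, and the invariant factors of ∂_2 are all 1, so H_1 ≅ 0.
  H_2: rank ker ∂_2 − rank ∂_3 = (1 − 1) − 0 = 0, and there is no ∂_3, so H_2 ≅ 0.

(K is a triangulation of the 2-simplex.)

H_0 ≅ Z,  H_1 = 0,  H_2 = 0.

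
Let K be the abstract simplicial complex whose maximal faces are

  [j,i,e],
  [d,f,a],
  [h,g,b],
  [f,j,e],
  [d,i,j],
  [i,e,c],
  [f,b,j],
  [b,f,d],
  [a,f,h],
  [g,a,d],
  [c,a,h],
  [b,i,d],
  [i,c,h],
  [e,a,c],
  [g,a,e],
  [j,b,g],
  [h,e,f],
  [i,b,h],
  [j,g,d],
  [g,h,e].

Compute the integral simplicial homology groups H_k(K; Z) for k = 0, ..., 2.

We work with the vertex ordering a < b < c < d < e < f < g < h < i < j. The simplices of K, each written with vertices in increasing order, are:

  0-simplices (10): a, b, c, d, e, f, g, h, i, j
  1-simplices (30): ac, ad, ae, af, ag, ah, bd, bf, bg, bh, bi, bj, ce, ch, ci, df, dg, di, dj, ef, eg, eh, ei, ej, fh, fj, gh, gj, hi, ij
  2-simplices (20): ace, ach, adf, adg, aeg, afh, bdf, bdi, bfj, bgh, bgj, bhi, cei, chi, dgj, dij, efh, efj, egh, eij

Hence C_0 ≅ Z^10, C_1 ≅ Z^30, C_2 ≅ Z^20.

Boundary ∂_1: C_1 → C_0 sends each edge [p,q] (with p < q) to q − p.
The 10×30 boundary matrix has rank 9 and Smith normal form diag(1,1,1,1,1,1,1,1,1).

∂_2: C_2 → C_1 maps a triangle to the signed sum of its edges. For instance
  ∂dgj = gj − dj + dg,
  ∂bhi = hi − bi + bh.
This gives a 30×20 integer matrix of rank 20; reducing to Smith normal form yields diagonal entries (1,1,1,1,1,1,1,1,1,1,1,1,1,1,1,1,1,1,1,2).

Reading off H_k = ker ∂_k / im ∂_{k+1}:

  H_0: rank C_0 − rank ∂_1 = 10 − 9 = 1, and the invariant factors of ∂_1 are all 1, so H_0 ≅ Z.
  H_1: rank ker ∂_1 − rank ∂_2 = (30 − 9) − 20 = 1, and ∂_2 has invariant factor 2 > 1, so H_1 ≅ Z ⊕ Z_2.
  H_2: rank ker ∂_2 − rank ∂_3 = (20 − 20) − 0 = 0, and there is no ∂_3, so H_2 ≅ 0.

H_0 ≅ Z,  H_1 ≅ Z ⊕ Z_2,  H_2 = 0.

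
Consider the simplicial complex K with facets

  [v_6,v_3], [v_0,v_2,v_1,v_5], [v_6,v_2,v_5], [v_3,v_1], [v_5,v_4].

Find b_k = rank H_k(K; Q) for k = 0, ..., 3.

b_0 = 1, b_1 = 1, b_2 = 0, b_3 = 0.

Order the vertices as v_0 < v_1 < v_2 < v_3 < v_4 < v_5 < v_6. Listing each simplex with vertices in this order, K has dimension 3 with simplices:

  0-simplices (7): [v_0], [v_1], [v_2], [v_3], [v_4], [v_5], [v_6]
  1-simplices (11): [v_0,v_1], [v_0,v_2], [v_0,v_5], [v_1,v_2], [v_1,v_3], [v_1,v_5], [v_2,v_5], [v_2,v_6], [v_3,v_6], [v_4,v_5], [v_5,v_6]
  2-simplices (5): [v_0,v_1,v_2], [v_0,v_1,v_5], [v_0,v_2,v_5], [v_1,v_2,v_5], [v_2,v_5,v_6]
  3-simplices (1): [v_0,v_1,v_2,v_5]

Hence C_0 ≅ Z^7, C_1 ≅ Z^11, C_2 ≅ Z^5, C_3 ≅ Z^1.

The boundary map ∂_1: C_1 → C_0 maps an edge to its endpoints' difference, ∂[p,q] = q − p.
As a 7×11 matrix over Z this has rank 6, with invariant factors (1,1,1,1,1,1).

∂_2: C_2 → C_1 sends each 2-simplex [p,q,r] to [q,r] − [p,r] + [p,q]. For instance
  ∂[v_0,v_2,v_5] = [v_2,v_5] − [v_0,v_5] + [v_0,v_2],
  ∂[v_0,v_1,v_2] = [v_1,v_2] − [v_0,v_2] + [v_0,v_1].
The 11×5 boundary matrix has rank 4 and Smith normal form diag(1,1,1,1).

∂_3: C_3 → C_2 sends each 3-simplex σ to the alternating sum Σ_i (−1)^i (σ with its i-th vertex removed). For instance
  ∂[v_0,v_1,v_2,v_5] = [v_1,v_2,v_5] − [v_0,v_2,v_5] + [v_0,v_1,v_5] − [v_0,v_1,v_2].
The resulting 5×1 matrix has rank 1, and its Smith normal form has invariant factors (1).

Computing H_k = (kernel of ∂_k) / (image of ∂_{k+1}):

  H_0: rank C_0 − rank ∂_1 = 7 − 6 = 1, and the invariant factors of ∂_1 are all 1, so H_0 ≅ Z.
  H_1: rank ker ∂_1 − rank ∂_2 = (11 − 6) − 4 = 1, and the invariant factors of ∂_2 are all 1, so H_1 ≅ Z.
  H_2: rank ker ∂_2 − rank ∂_3 = (5 − 4) − 1 = 0, and the invariant factors of ∂_3 are all 1, so H_2 ≅ 0.
  H_3: rank ker ∂_3 − rank ∂_4 = (1 − 1) − 0 = 0, and there is no ∂_4, so H_3 ≅ 0.

Hence the Betti numbers are b_0 = 1, b_1 = 1, b_2 = 0, b_3 = 0.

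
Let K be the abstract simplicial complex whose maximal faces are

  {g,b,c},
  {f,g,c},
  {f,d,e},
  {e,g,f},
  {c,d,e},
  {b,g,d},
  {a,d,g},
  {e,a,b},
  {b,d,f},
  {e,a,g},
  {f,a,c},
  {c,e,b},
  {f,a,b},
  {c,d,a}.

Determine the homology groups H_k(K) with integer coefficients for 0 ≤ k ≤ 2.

Fix the vertex order a < b < c < d < e < f < g and write every simplex with vertices in increasing order. Then dim K = 2 and the simplices of K are:

  0-simplices (7): a, b, c, d, e, f, g
  1-simplices (21): ab, ac, ad, ae, af, ag, bc, bd, be, bf, bg, cd, ce, cf, cg, de, df, dg, ef, eg, fg
  2-simplices (14): abe, abf, acd, acf, adg, aeg, bce, bcg, bdf, bdg, cde, cfg, def, efg

so the chain groups are C_0 ≅ Z^7, C_1 ≅ Z^21, C_2 ≅ Z^14.

∂_1: C_1 → C_0 is given by ∂[p,q] = [q] − [p]. For instance
  ∂eg = g − e.
The 7×21 boundary matrix has rank 6 and Smith normal form diag(1,1,1,1,1,1).

∂_2: C_2 → C_1 sends each 2-simplex [p,q,r] to [q,r] − [p,r] + [p,q]. For instance
  ∂abf = bf − af + ab,
  ∂acd = cd − ad + ac.
As a 21×14 matrix over Z this has rank 13, with invariant factors (1,1,1,1,1,1,1,1,1,1,1,1,1).

From H_k ≅ ker(∂_k) / im(∂_{k+1}) we obtain:

  H_0: rank C_0 − rank ∂_1 = 7 − 6 = 1, and the invariant factors of ∂_1 are all 1, so H_0 ≅ Z.
  H_1: rank ker ∂_1 − rank ∂_2 = (21 − 6) − 13 = 2, and the invariant factors of ∂_2 are all 1, so H_1 ≅ Z^2.
  H_2: rank ker ∂_2 − rank ∂_3 = (14 − 13) − 0 = 1, and there is no ∂_3, so H_2 ≅ Z.

As a check, the Euler characteristic is 7 − 21 + 14 = 0, which agrees with 1 − 2 + 1 = 0.
(K is a triangulation of the torus T^2.)

H_0 ≅ Z,  H_1 ≅ Z^2,  H_2 ≅ Z.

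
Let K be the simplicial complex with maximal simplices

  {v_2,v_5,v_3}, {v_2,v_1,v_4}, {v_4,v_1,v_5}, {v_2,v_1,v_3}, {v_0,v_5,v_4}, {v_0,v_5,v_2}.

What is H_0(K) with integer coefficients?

H_0 ≅ Z.

Order the vertices as v_0 < v_1 < v_2 < v_3 < v_4 < v_5. Listing each simplex with vertices in this order, K has dimension 2 with simplices:

  0-simplices (6): [v_0], [v_1], [v_2], [v_3], [v_4], [v_5]
  1-simplices (12): [v_0,v_2], [v_0,v_4], [v_0,v_5], [v_1,v_2], [v_1,v_3], [v_1,v_4], [v_1,v_5], [v_2,v_3], [v_2,v_4], [v_2,v_5], [v_3,v_5], [v_4,v_5]
  2-simplices (6): [v_0,v_2,v_5], [v_0,v_4,v_5], [v_1,v_2,v_3], [v_1,v_2,v_4], [v_1,v_4,v_5], [v_2,v_3,v_5]

Hence C_0 ≅ Z^6, C_1 ≅ Z^12, C_2 ≅ Z^6.

Boundary ∂_1: C_1 → C_0 is given by ∂[p,q] = [q] − [p]. For instance
  ∂[v_0,v_4] = [v_4] − [v_0].
As a 6×12 matrix over Z this has rank 5, with invariant factors (1,1,1,1,1).

∂_2: C_2 → C_1 maps a triangle to the signed sum of its edges. For instance
  ∂[v_1,v_4,v_5] = [v_4,v_5] − [v_1,v_5] + [v_1,v_4],
  ∂[v_0,v_2,v_5] = [v_2,v_5] − [v_0,v_5] + [v_0,v_2].
As a 12×6 matrix over Z this has rank 6, with invariant factors (1,1,1,1,1,1).

Computing H_k = (kernel of ∂_k) / (image of ∂_{k+1}):

  H_0: rank C_0 − rank ∂_1 = 6 − 5 = 1, and the invariant factors of ∂_1 are all 1, so H_0 = Z.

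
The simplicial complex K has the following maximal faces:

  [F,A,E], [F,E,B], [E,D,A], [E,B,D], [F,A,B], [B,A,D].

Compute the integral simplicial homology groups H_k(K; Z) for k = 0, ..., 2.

H_0 ≅ Z,  H_1 = 0,  H_2 ≅ Z.

Fix the vertex order A < B < D < E < F and write every simplex with vertices in increasing order. Then dim K = 2 and the simplices of K are:

  0-simplices (5): A, B, D, E, F
  1-simplices (9): AB, AD, AE, AF, BD, BE, BF, DE, EF
  2-simplices (6): ABD, ABF, ADE, AEF, BDE, BEF

giving chain groups C_0 ≅ Z^5, C_1 ≅ Z^9, C_2 ≅ Z^6.

Boundary ∂_1: C_1 → C_0 sends each edge [p,q] (with p < q) to q − p. For instance
  ∂BF = F − B.
As a 5×9 matrix over Z this has rank 4, with invariant factors (1,1,1,1).

The boundary map ∂_2: C_2 → C_1 maps a triangle to the signed sum of its edges. For instance
  ∂BDE = DE − BE + BD,
  ∂ADE = DE − AE + AD.
The resulting 9×6 matrix has rank 5, and its Smith normal form has invariant factors (1,1,1,1,1).

Computing H_k = (kernel of ∂_k) / (image of ∂_{k+1}):

  H_0: rank C_0 − rank ∂_1 = 5 − 4 = 1, and the invariant factors of ∂_1 are all 1, so H_0 ≅ Z.
  H_1: rank ker ∂_1 − rank ∂_2 = (9 − 4) − 5 = 0, and the invariant factors of ∂_2 are all 1, so H_1 ≅ 0.
  H_2: rank ker ∂_2 − rank ∂_3 = (6 − 5) − 0 = 1, and there is no ∂_3, so H_2 ≅ Z.

(K is a triangulation of the 2-sphere S^2.)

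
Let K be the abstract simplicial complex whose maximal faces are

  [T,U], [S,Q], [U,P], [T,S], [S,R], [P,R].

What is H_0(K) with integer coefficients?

H_0 = Z.

Order the vertices as P < Q < R < S < T < U. Listing each simplex with vertices in this order, K has dimension 1 with simplices:

  0-simplices (6): P, Q, R, S, T, U
  1-simplices (6): PR, PU, QS, RS, ST, TU

Hence C_0 ≅ Z^6, C_1 ≅ Z^6.

∂_1: C_1 → C_0 is given by ∂[p,q] = [q] − [p].
As a 6×6 matrix over Z this has rank 5, with invariant factors (1,1,1,1,1).

Reading off H_k = ker ∂_k / im ∂_{k+1}:

  H_0: rank C_0 − rank ∂_1 = 6 − 5 = 1, and the invariant factors of ∂_1 are all 1, so H_0 ≅ Z.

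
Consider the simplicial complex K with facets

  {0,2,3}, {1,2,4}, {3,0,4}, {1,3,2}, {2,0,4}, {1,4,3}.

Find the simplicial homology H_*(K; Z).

H_0 = Z,  H_1 = 0,  H_2 = Z.

We work with the vertex ordering 0 < 1 < 2 < 3 < 4. The simplices of K, each written with vertices in increasing order, are:

  0-simplices (5): [0], [1], [2], [3], [4]
  1-simplices (9): [0,2], [0,3], [0,4], [1,2], [1,3], [1,4], [2,3], [2,4], [3,4]
  2-simplices (6): [0,2,3], [0,2,4], [0,3,4], [1,2,3], [1,2,4], [1,3,4]

Hence C_0 ≅ Z^5, C_1 ≅ Z^9, C_2 ≅ Z^6.

∂_1: C_1 → C_0 sends each edge [p,q] (with p < q) to q − p. For instance
  ∂[1,2] = [2] − [1].
The resulting 5×9 matrix has rank 4, and its Smith normal form has invariant factors (1,1,1,1).

Boundary ∂_2: C_2 → C_1 maps a triangle to the signed sum of its edges. For instance
  ∂[1,2,4] = [2,4] − [1,4] + [1,2],
  ∂[1,2,3] = [2,3] − [1,3] + [1,2].
As a 9×6 matrix over Z this has rank 5, with invariant factors (1,1,1,1,1).

Now H_k = ker ∂_k / im ∂_{k+1}, so:

  H_0: rank C_0 − rank ∂_1 = 5 − 4 = 1, and the invariant factors of ∂_1 are all 1, so H_0 = Z.
  H_1: rank ker ∂_1 − rank ∂_2 = (9 − 4) − 5 = 0, and the invariant factors of ∂_2 are all 1, so H_1 = 0.
  H_2: rank ker ∂_2 − rank ∂_3 = (6 − 5) − 0 = 1, and there is no ∂_3, so H_2 = Z.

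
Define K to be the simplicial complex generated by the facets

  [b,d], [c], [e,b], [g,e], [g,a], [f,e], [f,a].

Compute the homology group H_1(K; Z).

Fix the vertex order a < b < c < d < e < f < g and write every simplex with vertices in increasing order. Then dim K = 1 and the simplices of K are:

  0-simplices (7): a, b, c, d, e, f, g
  1-simplices (6): af, ag, bd, be, ef, eg

giving chain groups C_0 ≅ Z^7, C_1 ≅ Z^6.

The boundary map ∂_1: C_1 → C_0 is given by ∂[p,q] = [q] − [p]. For instance
  ∂bd = d − b.
As a 7×6 matrix over Z this has rank 5, with invariant factors (1,1,1,1,1).

From H_k ≅ ker(∂_k) / im(∂_{k+1}) we obtain:

  H_1: rank ker ∂_1 − rank ∂_2 = (6 − 5) − 0 = 1, and there is no ∂_2, so H_1 = Z.

H_1 ≅ Z.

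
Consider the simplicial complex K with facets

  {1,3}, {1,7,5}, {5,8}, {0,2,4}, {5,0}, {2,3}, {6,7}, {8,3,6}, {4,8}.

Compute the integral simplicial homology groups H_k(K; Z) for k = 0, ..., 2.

Order the vertices as 0 < 1 < 2 < 3 < 4 < 5 < 6 < 7 < 8. Listing each simplex with vertices in this order, K has dimension 2 with simplices:

  0-simplices (9): [0], [1], [2], [3], [4], [5], [6], [7], [8]
  1-simplices (15): [0,2], [0,4], [0,5], [1,3], [1,5], [1,7], [2,3], [2,4], [3,6], [3,8], [4,8], [5,7], [5,8], [6,7], [6,8]
  2-simplices (3): [0,2,4], [1,5,7], [3,6,8]

giving chain groups C_0 ≅ Z^9, C_1 ≅ Z^15, C_2 ≅ Z^3.

∂_1: C_1 → C_0 is given by ∂[p,q] = [q] − [p].
The resulting 9×15 matrix has rank 8, and its Smith normal form has invariant factors (1,1,1,1,1,1,1,1).

∂_2: C_2 → C_1 acts by ∂[p,q,r] = [q,r] − [p,r] + [p,q]. For instance
  ∂[3,6,8] = [6,8] − [3,8] + [3,6],
  ∂[0,2,4] = [2,4] − [0,4] + [0,2].
The 15×3 boundary matrix has rank 3 and Smith normal form diag(1,1,1).

Reading off H_k = ker ∂_k / im ∂_{k+1}:

  H_0: rank C_0 − rank ∂_1 = 9 − 8 = 1, and the invariant factors of ∂_1 are all 1, so H_0 ≅ Z.
  H_1: rank ker ∂_1 − rank ∂_2 = (15 − 8) − 3 = 4, and the invariant factors of ∂_2 are all 1, so H_1 ≅ Z^4.
  H_2: rank ker ∂_2 − rank ∂_3 = (3 − 3) − 0 = 0, and there is no ∂_3, so H_2 ≅ 0.

As a check, the Euler characteristic is 9 − 15 + 3 = -3, which agrees with 1 − 4 + 0 = -3.

H_0 ≅ Z,  H_1 ≅ Z^4,  H_2 = 0.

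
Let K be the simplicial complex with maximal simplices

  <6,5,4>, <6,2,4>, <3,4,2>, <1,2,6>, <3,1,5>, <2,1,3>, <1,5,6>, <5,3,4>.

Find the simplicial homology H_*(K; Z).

Order the vertices as 1 < 2 < 3 < 4 < 5 < 6. Listing each simplex with vertices in this order, K has dimension 2 with simplices:

  0-simplices (6): [1], [2], [3], [4], [5], [6]
  1-simplices (12): [1,2], [1,3], [1,5], [1,6], [2,3], [2,4], [2,6], [3,4], [3,5], [4,5], [4,6], [5,6]
  2-simplices (8): [1,2,3], [1,2,6], [1,3,5], [1,5,6], [2,3,4], [2,4,6], [3,4,5], [4,5,6]

giving chain groups C_0 ≅ Z^6, C_1 ≅ Z^12, C_2 ≅ Z^8.

∂_1: C_1 → C_0 is given by ∂[p,q] = [q] − [p].
The 6×12 boundary matrix has rank 5 and Smith normal form diag(1,1,1,1,1).

Boundary ∂_2: C_2 → C_1 maps a triangle to the signed sum of its edges. For instance
  ∂[2,4,6] = [4,6] − [2,6] + [2,4],
  ∂[1,3,5] = [3,5] − [1,5] + [1,3].
This gives a 12×8 integer matrix of rank 7; reducing to Smith normal form yields diagonal entries (1,1,1,1,1,1,1).

Reading off H_k = ker ∂_k / im ∂_{k+1}:

  H_0: rank C_0 − rank ∂_1 = 6 − 5 = 1, and the invariant factors of ∂_1 are all 1, so H_0 = Z.
  H_1: rank ker ∂_1 − rank ∂_2 = (12 − 5) − 7 = 0, and the invariant factors of ∂_2 are all 1, so H_1 = 0.
  H_2: rank ker ∂_2 − rank ∂_3 = (8 − 7) − 0 = 1, and there is no ∂_3, so H_2 = Z.

As a check, the Euler characteristic is 6 − 12 + 8 = 2, which agrees with 1 − 0 + 1 = 2.

H_0 ≅ Z,  H_1 = 0,  H_2 ≅ Z.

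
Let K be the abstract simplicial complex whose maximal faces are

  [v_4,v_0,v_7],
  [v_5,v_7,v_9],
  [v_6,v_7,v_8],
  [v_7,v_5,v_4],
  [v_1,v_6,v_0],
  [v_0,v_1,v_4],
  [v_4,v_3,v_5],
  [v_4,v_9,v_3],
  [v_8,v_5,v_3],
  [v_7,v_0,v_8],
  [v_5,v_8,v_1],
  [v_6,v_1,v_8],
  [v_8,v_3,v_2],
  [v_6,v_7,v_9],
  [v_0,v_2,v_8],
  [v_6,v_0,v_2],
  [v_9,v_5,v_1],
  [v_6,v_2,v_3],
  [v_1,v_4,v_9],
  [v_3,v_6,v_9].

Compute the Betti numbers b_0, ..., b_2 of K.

We work with the vertex ordering v_0 < v_1 < v_2 < v_3 < v_4 < v_5 < v_6 < v_7 < v_8 < v_9. The simplices of K, each written with vertices in increasing order, are:

  0-simplices (10): [v_0], [v_1], [v_2], [v_3], [v_4], [v_5], [v_6], [v_7], [v_8], [v_9]
  1-simplices (30): (30 of them)
  2-simplices (20): (20 of them)

so the chain groups are C_0 ≅ Z^10, C_1 ≅ Z^30, C_2 ≅ Z^20.

∂_1: C_1 → C_0 maps an edge to its endpoints' difference, ∂[p,q] = q − p. For instance
  ∂[v_1,v_9] = [v_9] − [v_1].
This gives a 10×30 integer matrix of rank 9; reducing to Smith normal form yields diagonal entries (1,1,1,1,1,1,1,1,1).

∂_2: C_2 → C_1 maps a triangle to the signed sum of its edges. For instance
  ∂[v_0,v_2,v_8] = [v_2,v_8] − [v_0,v_8] + [v_0,v_2],
  ∂[v_2,v_3,v_6] = [v_3,v_6] − [v_2,v_6] + [v_2,v_3].
This gives a 30×20 integer matrix of rank 20; reducing to Smith normal form yields diagonal entries (1,1,1,1,1,1,1,1,1,1,1,1,1,1,1,1,1,1,1,2).

Now H_k = ker ∂_k / im ∂_{k+1}, so:

  H_0: rank C_0 − rank ∂_1 = 10 − 9 = 1, and the invariant factors of ∂_1 are all 1, so H_0 ≅ Z.
  H_1: rank ker ∂_1 − rank ∂_2 = (30 − 9) − 20 = 1, and ∂_2 has invariant factor 2 > 1, so H_1 ≅ Z ⊕ Z_2.
  H_2: rank ker ∂_2 − rank ∂_3 = (20 − 20) − 0 = 0, and there is no ∂_3, so H_2 ≅ 0.

Hence the Betti numbers are b_0 = 1, b_1 = 1, b_2 = 0.

b_0 = 1, b_1 = 1, b_2 = 0.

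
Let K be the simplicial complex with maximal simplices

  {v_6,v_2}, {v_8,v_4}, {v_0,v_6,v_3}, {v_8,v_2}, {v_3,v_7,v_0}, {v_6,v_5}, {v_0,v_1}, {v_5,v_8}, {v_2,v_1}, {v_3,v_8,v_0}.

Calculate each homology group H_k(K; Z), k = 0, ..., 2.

H_0 = Z,  H_1 = Z^3,  H_2 = 0.

Fix the vertex order v_0 < v_1 < v_2 < v_3 < v_4 < v_5 < v_6 < v_7 < v_8 and write every simplex with vertices in increasing order. Then dim K = 2 and the simplices of K are:

  0-simplices (9): [v_0], [v_1], [v_2], [v_3], [v_4], [v_5], [v_6], [v_7], [v_8]
  1-simplices (14): [v_0,v_1], [v_0,v_3], [v_0,v_6], [v_0,v_7], [v_0,v_8], [v_1,v_2], [v_2,v_6], [v_2,v_8], [v_3,v_6], [v_3,v_7], [v_3,v_8], [v_4,v_8], [v_5,v_6], [v_5,v_8]
  2-simplices (3): [v_0,v_3,v_6], [v_0,v_3,v_7], [v_0,v_3,v_8]

so the chain groups are C_0 ≅ Z^9, C_1 ≅ Z^14, C_2 ≅ Z^3.

Boundary ∂_1: C_1 → C_0 sends each edge [p,q] (with p < q) to q − p. For instance
  ∂[v_0,v_7] = [v_7] − [v_0].
The resulting 9×14 matrix has rank 8, and its Smith normal form has invariant factors (1,1,1,1,1,1,1,1).

Boundary ∂_2: C_2 → C_1 sends each 2-simplex [p,q,r] to [q,r] − [p,r] + [p,q]. For instance
  ∂[v_0,v_3,v_6] = [v_3,v_6] − [v_0,v_6] + [v_0,v_3],
  ∂[v_0,v_3,v_8] = [v_3,v_8] − [v_0,v_8] + [v_0,v_3].
The 14×3 boundary matrix has rank 3 and Smith normal form diag(1,1,1).

From H_k ≅ ker(∂_k) / im(∂_{k+1}) we obtain:

  H_0: rank C_0 − rank ∂_1 = 9 − 8 = 1, and the invariant factors of ∂_1 are all 1, so H_0 = Z.
  H_1: rank ker ∂_1 − rank ∂_2 = (14 − 8) − 3 = 3, and the invariant factors of ∂_2 are all 1, so H_1 = Z^3.
  H_2: rank ker ∂_2 − rank ∂_3 = (3 − 3) − 0 = 0, and there is no ∂_3, so H_2 = 0.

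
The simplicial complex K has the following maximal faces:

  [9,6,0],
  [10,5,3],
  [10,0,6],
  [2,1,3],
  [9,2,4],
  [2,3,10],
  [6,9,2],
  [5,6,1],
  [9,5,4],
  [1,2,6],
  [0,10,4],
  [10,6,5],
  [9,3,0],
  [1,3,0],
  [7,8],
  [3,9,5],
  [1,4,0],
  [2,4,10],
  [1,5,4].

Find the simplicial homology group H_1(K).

We work with the vertex ordering 0 < 1 < 2 < 3 < 4 < 5 < 6 < 7 < 8 < 9 < 10. The simplices of K, each written with vertices in increasing order, are:

  0-simplices (11): [0], [1], [2], [3], [4], [5], [6], [7], [8], [9], [10]
  1-simplices (28): (28 of them)
  2-simplices (18): (18 of them)

Hence C_0 ≅ Z^11, C_1 ≅ Z^28, C_2 ≅ Z^18.

Boundary ∂_1: C_1 → C_0 maps an edge to its endpoints' difference, ∂[p,q] = q − p. For instance
  ∂[0,9] = [9] − [0].
As a 11×28 matrix over Z this has rank 9, with invariant factors (1,1,1,1,1,1,1,1,1).

∂_2: C_2 → C_1 maps a triangle to the signed sum of its edges. For instance
  ∂[3,5,9] = [5,9] − [3,9] + [3,5],
  ∂[2,4,9] = [4,9] − [2,9] + [2,4].
This gives a 28×18 integer matrix of rank 17; reducing to Smith normal form yields diagonal entries (1,1,1,1,1,1,1,1,1,1,1,1,1,1,1,1,1).

Now H_k = ker ∂_k / im ∂_{k+1}, so:

  H_1: rank ker ∂_1 − rank ∂_2 = (28 − 9) − 17 = 2, and the invariant factors of ∂_2 are all 1, so H_1 = Z^2.

H_1 ≅ Z^2.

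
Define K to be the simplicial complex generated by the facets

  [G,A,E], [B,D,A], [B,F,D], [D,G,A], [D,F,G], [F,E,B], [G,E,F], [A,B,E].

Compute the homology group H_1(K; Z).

H_1 ≅ 0.

Fix the vertex order A < B < D < E < F < G and write every simplex with vertices in increasing order. Then dim K = 2 and the simplices of K are:

  0-simplices (6): A, B, D, E, F, G
  1-simplices (12): AB, AD, AE, AG, BD, BE, BF, DF, DG, EF, EG, FG
  2-simplices (8): ABD, ABE, ADG, AEG, BDF, BEF, DFG, EFG

so the chain groups are C_0 ≅ Z^6, C_1 ≅ Z^12, C_2 ≅ Z^8.

∂_1: C_1 → C_0 sends each edge [p,q] (with p < q) to q − p.
The 6×12 boundary matrix has rank 5 and Smith normal form diag(1,1,1,1,1).

∂_2: C_2 → C_1 maps a triangle to the signed sum of its edges. For instance
  ∂AEG = EG − AG + AE,
  ∂ABE = BE − AE + AB.
This gives a 12×8 integer matrix of rank 7; reducing to Smith normal form yields diagonal entries (1,1,1,1,1,1,1).

From H_k ≅ ker(∂_k) / im(∂_{k+1}) we obtain:

  H_1: rank ker ∂_1 − rank ∂_2 = (12 − 5) − 7 = 0, and the invariant factors of ∂_2 are all 1, so H_1 = 0.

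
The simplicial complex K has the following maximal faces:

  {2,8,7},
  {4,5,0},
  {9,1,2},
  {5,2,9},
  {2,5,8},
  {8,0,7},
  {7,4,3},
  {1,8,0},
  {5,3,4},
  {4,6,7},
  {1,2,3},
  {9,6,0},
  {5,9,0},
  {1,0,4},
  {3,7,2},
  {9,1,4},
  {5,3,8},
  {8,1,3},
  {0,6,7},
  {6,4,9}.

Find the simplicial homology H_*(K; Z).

Order the vertices as 0 < 1 < 2 < 3 < 4 < 5 < 6 < 7 < 8 < 9. Listing each simplex with vertices in this order, K has dimension 2 with simplices:

  0-simplices (10): [0], [1], [2], [3], [4], [5], [6], [7], [8], [9]
  1-simplices (30): (30 of them)
  2-simplices (20): (20 of them)

so the chain groups are C_0 ≅ Z^10, C_1 ≅ Z^30, C_2 ≅ Z^20.

The boundary map ∂_1: C_1 → C_0 maps an edge to its endpoints' difference, ∂[p,q] = q − p.
This gives a 10×30 integer matrix of rank 9; reducing to Smith normal form yields diagonal entries (1,1,1,1,1,1,1,1,1).

∂_2: C_2 → C_1 acts by ∂[p,q,r] = [q,r] − [p,r] + [p,q]. For instance
  ∂[1,2,9] = [2,9] − [1,9] + [1,2],
  ∂[3,5,8] = [5,8] − [3,8] + [3,5].
The resulting 30×20 matrix has rank 20, and its Smith normal form has invariant factors (1,1,1,1,1,1,1,1,1,1,1,1,1,1,1,1,1,1,1,2).

Computing H_k = (kernel of ∂_k) / (image of ∂_{k+1}):

  H_0: rank C_0 − rank ∂_1 = 10 − 9 = 1, and the invariant factors of ∂_1 are all 1, so H_0 ≅ Z.
  H_1: rank ker ∂_1 − rank ∂_2 = (30 − 9) − 20 = 1, and ∂_2 has invariant factor 2 > 1, so H_1 ≅ Z × Z/2.
  H_2: rank ker ∂_2 − rank ∂_3 = (20 − 20) − 0 = 0, and there is no ∂_3, so H_2 ≅ 0.

As a check, the Euler characteristic is 10 − 30 + 20 = 0, which agrees with 1 − 1 + 0 = 0.
(K is a triangulation of the Klein bottle.)

H_0 ≅ Z,  H_1 ≅ Z × Z/2,  H_2 = 0.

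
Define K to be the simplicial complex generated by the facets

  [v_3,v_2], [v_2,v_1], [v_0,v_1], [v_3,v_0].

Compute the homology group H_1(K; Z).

H_1 ≅ Z.

We work with the vertex ordering v_0 < v_1 < v_2 < v_3. The simplices of K, each written with vertices in increasing order, are:

  0-simplices (4): [v_0], [v_1], [v_2], [v_3]
  1-simplices (4): [v_0,v_1], [v_0,v_3], [v_1,v_2], [v_2,v_3]

Hence C_0 ≅ Z^4, C_1 ≅ Z^4.

The boundary map ∂_1: C_1 → C_0 maps an edge to its endpoints' difference, ∂[p,q] = q − p.
This gives a 4×4 integer matrix of rank 3; reducing to Smith normal form yields diagonal entries (1,1,1).

From H_k ≅ ker(∂_k) / im(∂_{k+1}) we obtain:

  H_1: rank ker ∂_1 − rank ∂_2 = (4 − 3) − 0 = 1, and there is no ∂_2, so H_1 ≅ Z.

(K is a triangulation of the circle S^1.)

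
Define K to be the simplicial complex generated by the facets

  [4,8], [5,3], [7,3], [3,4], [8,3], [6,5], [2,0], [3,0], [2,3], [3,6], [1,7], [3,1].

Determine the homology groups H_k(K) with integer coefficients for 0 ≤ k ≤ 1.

Take the total order 0 < 1 < 2 < 3 < 4 < 5 < 6 < 7 < 8 on the vertex set. Then K (dimension 1) consists of the simplices:

  0-simplices (9): [0], [1], [2], [3], [4], [5], [6], [7], [8]
  1-simplices (12): [0,2], [0,3], [1,3], [1,7], [2,3], [3,4], [3,5], [3,6], [3,7], [3,8], [4,8], [5,6]

so the chain groups are C_0 ≅ Z^9, C_1 ≅ Z^12.

∂_1: C_1 → C_0 maps an edge to its endpoints' difference, ∂[p,q] = q − p.
The resulting 9×12 matrix has rank 8, and its Smith normal form has invariant factors (1,1,1,1,1,1,1,1).

Computing H_k = (kernel of ∂_k) / (image of ∂_{k+1}):

  H_0: rank C_0 − rank ∂_1 = 9 − 8 = 1, and the invariant factors of ∂_1 are all 1, so H_0 = Z.
  H_1: rank ker ∂_1 − rank ∂_2 = (12 − 8) − 0 = 4, and there is no ∂_2, so H_1 = Z^4.

(K is a triangulation of a wedge of 4 circles.)

H_0 = Z,  H_1 = Z^4.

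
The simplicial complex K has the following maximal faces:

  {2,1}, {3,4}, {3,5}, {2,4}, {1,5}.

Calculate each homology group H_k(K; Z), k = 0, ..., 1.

H_0 = Z,  H_1 = Z.

We work with the vertex ordering 1 < 2 < 3 < 4 < 5. The simplices of K, each written with vertices in increasing order, are:

  0-simplices (5): [1], [2], [3], [4], [5]
  1-simplices (5): [1,2], [1,5], [2,4], [3,4], [3,5]

Hence C_0 ≅ Z^5, C_1 ≅ Z^5.

The boundary map ∂_1: C_1 → C_0 is given by ∂[p,q] = [q] − [p]. For instance
  ∂[2,4] = [4] − [2].
This gives a 5×5 integer matrix of rank 4; reducing to Smith normal form yields diagonal entries (1,1,1,1).

Reading off H_k = ker ∂_k / im ∂_{k+1}:

  H_0: rank C_0 − rank ∂_1 = 5 − 4 = 1, and the invariant factors of ∂_1 are all 1, so H_0 = Z.
  H_1: rank ker ∂_1 − rank ∂_2 = (5 − 4) − 0 = 1, and there is no ∂_2, so H_1 = Z.

As a check, the Euler characteristic is 5 − 5 = 0, which agrees with 1 − 1 = 0.
(K is a triangulation of the circle S^1.)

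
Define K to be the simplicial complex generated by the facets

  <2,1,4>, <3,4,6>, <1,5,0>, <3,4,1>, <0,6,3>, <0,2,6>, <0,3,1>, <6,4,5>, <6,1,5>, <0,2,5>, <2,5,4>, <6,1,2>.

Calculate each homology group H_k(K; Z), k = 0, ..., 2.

Take the total order 0 < 1 < 2 < 3 < 4 < 5 < 6 on the vertex set. Then K (dimension 2) consists of the simplices:

  0-simplices (7): [0], [1], [2], [3], [4], [5], [6]
  1-simplices (18): [0,1], [0,2], [0,3], [0,5], [0,6], [1,2], [1,3], [1,4], [1,5], [1,6], [2,4], [2,5], [2,6], [3,4], [3,6], [4,5], [4,6], [5,6]
  2-simplices (12): [0,1,3], [0,1,5], [0,2,5], [0,2,6], [0,3,6], [1,2,4], [1,2,6], [1,3,4], [1,5,6], [2,4,5], [3,4,6], [4,5,6]

so the chain groups are C_0 ≅ Z^7, C_1 ≅ Z^18, C_2 ≅ Z^12.

∂_1: C_1 → C_0 sends each edge [p,q] (with p < q) to q − p. For instance
  ∂[4,5] = [5] − [4].
The 7×18 boundary matrix has rank 6 and Smith normal form diag(1,1,1,1,1,1).

Boundary ∂_2: C_2 → C_1 acts by ∂[p,q,r] = [q,r] − [p,r] + [p,q]. For instance
  ∂[0,1,5] = [1,5] − [0,5] + [0,1],
  ∂[0,2,5] = [2,5] − [0,5] + [0,2].
The resulting 18×12 matrix has rank 12, and its Smith normal form has invariant factors (1,1,1,1,1,1,1,1,1,1,1,2).

From H_k ≅ ker(∂_k) / im(∂_{k+1}) we obtain:

  H_0: rank C_0 − rank ∂_1 = 7 − 6 = 1, and the invariant factors of ∂_1 are all 1, so H_0 = Z.
  H_1: rank ker ∂_1 − rank ∂_2 = (18 − 6) − 12 = 0, and ∂_2 has invariant factor 2 > 1, so H_1 = Z/2.
  H_2: rank ker ∂_2 − rank ∂_3 = (12 − 12) − 0 = 0, and there is no ∂_3, so H_2 = 0.

(K is a triangulation of the real projective plane RP^2.)

H_0 = Z,  H_1 = Z/2,  H_2 = 0.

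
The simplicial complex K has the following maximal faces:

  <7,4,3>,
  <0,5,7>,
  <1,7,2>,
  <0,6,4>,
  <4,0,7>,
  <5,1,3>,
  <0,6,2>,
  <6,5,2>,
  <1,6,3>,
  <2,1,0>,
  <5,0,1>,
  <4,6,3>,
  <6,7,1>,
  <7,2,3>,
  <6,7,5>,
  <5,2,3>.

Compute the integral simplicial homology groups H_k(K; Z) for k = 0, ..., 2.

H_0 = Z,  H_1 = Z^2,  H_2 = Z.

K has 8 vertices, 24 edges, 16 triangles.
rank ∂_0 = 0, rank ∂_1 = 7 ⇒ b_0 = 8 − 0 − 7 = 1; all invariant factors of ∂_1 are 1 so no torsion. So H_0 ≅ Z.
rank ∂_1 = 7, rank ∂_2 = 15 ⇒ b_1 = 24 − 7 − 15 = 2; all invariant factors of ∂_2 are 1 so no torsion. So H_1 ≅ Z^2.
rank ∂_2 = 15, rank ∂_3 = 0 ⇒ b_2 = 16 − 15 − 0 = 1. So H_2 ≅ Z.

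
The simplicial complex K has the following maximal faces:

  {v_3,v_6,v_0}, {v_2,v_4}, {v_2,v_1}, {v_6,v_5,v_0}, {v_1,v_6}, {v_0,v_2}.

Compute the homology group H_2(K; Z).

Fix the vertex order v_0 < v_1 < v_2 < v_3 < v_4 < v_5 < v_6 and write every simplex with vertices in increasing order. Then dim K = 2 and the simplices of K are:

  0-simplices (7): [v_0], [v_1], [v_2], [v_3], [v_4], [v_5], [v_6]
  1-simplices (9): [v_0,v_2], [v_0,v_3], [v_0,v_5], [v_0,v_6], [v_1,v_2], [v_1,v_6], [v_2,v_4], [v_3,v_6], [v_5,v_6]
  2-simplices (2): [v_0,v_3,v_6], [v_0,v_5,v_6]

so the chain groups are C_0 ≅ Z^7, C_1 ≅ Z^9, C_2 ≅ Z^2.

Boundary ∂_1: C_1 → C_0 maps an edge to its endpoints' difference, ∂[p,q] = q − p. For instance
  ∂[v_2,v_4] = [v_4] − [v_2].
As a 7×9 matrix over Z this has rank 6, with invariant factors (1,1,1,1,1,1).

∂_2: C_2 → C_1 sends each 2-simplex [p,q,r] to [q,r] − [p,r] + [p,q]. For instance
  ∂[v_0,v_5,v_6] = [v_5,v_6] − [v_0,v_6] + [v_0,v_5],
  ∂[v_0,v_3,v_6] = [v_3,v_6] − [v_0,v_6] + [v_0,v_3].
This gives a 9×2 integer matrix of rank 2; reducing to Smith normal form yields diagonal entries (1,1).

Now H_k = ker ∂_k / im ∂_{k+1}, so:

  H_2: rank ker ∂_2 − rank ∂_3 = (2 − 2) − 0 = 0, and there is no ∂_3, so H_2 ≅ 0.

H_2 ≅ 0.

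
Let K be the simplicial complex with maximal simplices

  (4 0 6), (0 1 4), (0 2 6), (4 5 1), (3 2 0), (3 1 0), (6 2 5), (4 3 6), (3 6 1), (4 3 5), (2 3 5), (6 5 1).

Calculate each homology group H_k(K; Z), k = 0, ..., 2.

H_0 ≅ Z,  H_1 ≅ Z/2Z,  H_2 = 0.

K has 7 vertices, 18 edges, 12 triangles.
rank ∂_0 = 0, rank ∂_1 = 6 ⇒ b_0 = 7 − 0 − 6 = 1; all invariant factors of ∂_1 are 1 so no torsion. So H_0 ≅ Z.
rank ∂_1 = 6, rank ∂_2 = 12 ⇒ b_1 = 18 − 6 − 12 = 0; ∂_2 has invariant factor(s) [2] giving torsion. So H_1 ≅ Z/2Z.
rank ∂_2 = 12, rank ∂_3 = 0 ⇒ b_2 = 12 − 12 − 0 = 0. So H_2 ≅ 0.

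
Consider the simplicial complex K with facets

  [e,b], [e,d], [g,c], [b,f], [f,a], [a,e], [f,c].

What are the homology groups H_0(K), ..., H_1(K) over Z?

H_0 = Z,  H_1 = Z.

Order the vertices as a < b < c < d < e < f < g. Listing each simplex with vertices in this order, K has dimension 1 with simplices:

  0-simplices (7): a, b, c, d, e, f, g
  1-simplices (7): ae, af, be, bf, cf, cg, de

giving chain groups C_0 ≅ Z^7, C_1 ≅ Z^7.

Boundary ∂_1: C_1 → C_0 is given by ∂[p,q] = [q] − [p].
As a 7×7 matrix over Z this has rank 6, with invariant factors (1,1,1,1,1,1).

From H_k ≅ ker(∂_k) / im(∂_{k+1}) we obtain:

  H_0: rank C_0 − rank ∂_1 = 7 − 6 = 1, and the invariant factors of ∂_1 are all 1, so H_0 = Z.
  H_1: rank ker ∂_1 − rank ∂_2 = (7 − 6) − 0 = 1, and there is no ∂_2, so H_1 = Z.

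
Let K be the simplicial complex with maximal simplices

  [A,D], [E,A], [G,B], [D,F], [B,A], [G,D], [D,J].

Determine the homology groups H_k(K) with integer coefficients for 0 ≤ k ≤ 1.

Order the vertices as A < B < D < E < F < G < J. Listing each simplex with vertices in this order, K has dimension 1 with simplices:

  0-simplices (7): A, B, D, E, F, G, J
  1-simplices (7): AB, AD, AE, BG, DF, DG, DJ

so the chain groups are C_0 ≅ Z^7, C_1 ≅ Z^7.

Boundary ∂_1: C_1 → C_0 sends each edge [p,q] (with p < q) to q − p. For instance
  ∂AE = E − A.
This gives a 7×7 integer matrix of rank 6; reducing to Smith normal form yields diagonal entries (1,1,1,1,1,1).

Now H_k = ker ∂_k / im ∂_{k+1}, so:

  H_0: rank C_0 − rank ∂_1 = 7 − 6 = 1, and the invariant factors of ∂_1 are all 1, so H_0 = Z.
  H_1: rank ker ∂_1 − rank ∂_2 = (7 − 6) − 0 = 1, and there is no ∂_2, so H_1 = Z.

As a check, the Euler characteristic is 7 − 7 = 0, which agrees with 1 − 1 = 0.

H_0 ≅ Z,  H_1 ≅ Z.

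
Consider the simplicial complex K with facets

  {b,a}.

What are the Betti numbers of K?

Take the total order a < b on the vertex set. Then K (dimension 1) consists of the simplices:

  0-simplices (2): a, b
  1-simplices (1): ab

Hence C_0 ≅ Z^2, C_1 ≅ Z^1.

Boundary ∂_1: C_1 → C_0 is given by ∂[p,q] = [q] − [p].
As a 2×1 matrix over Z this has rank 1, with invariant factors (1).

Reading off H_k = ker ∂_k / im ∂_{k+1}:

  H_0: rank C_0 − rank ∂_1 = 2 − 1 = 1, and the invariant factors of ∂_1 are all 1, so H_0 ≅ Z.
  H_1: rank ker ∂_1 − rank ∂_2 = (1 − 1) − 0 = 0, and there is no ∂_2, so H_1 ≅ 0.

Hence the Betti numbers are b_0 = 1, b_1 = 0.

b_0 = 1, b_1 = 0.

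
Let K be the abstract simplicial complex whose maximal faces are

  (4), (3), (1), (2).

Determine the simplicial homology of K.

H_0 = Z^4.

K has 4 vertices.
rank ∂_0 = 0, rank ∂_1 = 0 ⇒ b_0 = 4 − 0 − 0 = 4. So H_0 = Z^4.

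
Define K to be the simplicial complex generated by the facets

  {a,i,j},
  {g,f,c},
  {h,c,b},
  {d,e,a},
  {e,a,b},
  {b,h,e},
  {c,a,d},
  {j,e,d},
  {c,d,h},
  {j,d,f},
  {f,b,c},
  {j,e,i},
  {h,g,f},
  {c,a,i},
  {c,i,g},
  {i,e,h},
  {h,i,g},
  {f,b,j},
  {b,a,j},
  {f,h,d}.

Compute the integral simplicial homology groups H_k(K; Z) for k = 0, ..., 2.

K has 10 vertices, 30 edges, 20 triangles.
rank ∂_0 = 0, rank ∂_1 = 9 ⇒ b_0 = 10 − 0 − 9 = 1; all invariant factors of ∂_1 are 1 so no torsion. So H_0 = Z.
rank ∂_1 = 9, rank ∂_2 = 20 ⇒ b_1 = 30 − 9 − 20 = 1; ∂_2 has invariant factor(s) [2] giving torsion. So H_1 = Z × Z/2.
rank ∂_2 = 20, rank ∂_3 = 0 ⇒ b_2 = 20 − 20 − 0 = 0. So H_2 = 0.

H_0 ≅ Z,  H_1 ≅ Z × Z/2,  H_2 = 0.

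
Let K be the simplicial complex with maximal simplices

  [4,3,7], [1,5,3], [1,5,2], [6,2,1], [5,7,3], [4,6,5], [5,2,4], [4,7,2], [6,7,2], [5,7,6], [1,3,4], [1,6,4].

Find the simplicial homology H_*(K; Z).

H_0 = Z,  H_1 = Z/2,  H_2 = 0.

Order the vertices as 1 < 2 < 3 < 4 < 5 < 6 < 7. Listing each simplex with vertices in this order, K has dimension 2 with simplices:

  0-simplices (7): [1], [2], [3], [4], [5], [6], [7]
  1-simplices (18): [1,2], [1,3], [1,4], [1,5], [1,6], [2,4], [2,5], [2,6], [2,7], [3,4], [3,5], [3,7], [4,5], [4,6], [4,7], [5,6], [5,7], [6,7]
  2-simplices (12): [1,2,5], [1,2,6], [1,3,4], [1,3,5], [1,4,6], [2,4,5], [2,4,7], [2,6,7], [3,4,7], [3,5,7], [4,5,6], [5,6,7]

so the chain groups are C_0 ≅ Z^7, C_1 ≅ Z^18, C_2 ≅ Z^12.

Boundary ∂_1: C_1 → C_0 sends each edge [p,q] (with p < q) to q − p. For instance
  ∂[1,4] = [4] − [1].
The 7×18 boundary matrix has rank 6 and Smith normal form diag(1,1,1,1,1,1).

∂_2: C_2 → C_1 sends each 2-simplex [p,q,r] to [q,r] − [p,r] + [p,q]. For instance
  ∂[4,5,6] = [5,6] − [4,6] + [4,5],
  ∂[1,3,5] = [3,5] − [1,5] + [1,3].
This gives a 18×12 integer matrix of rank 12; reducing to Smith normal form yields diagonal entries (1,1,1,1,1,1,1,1,1,1,1,2).

From H_k ≅ ker(∂_k) / im(∂_{k+1}) we obtain:

  H_0: rank C_0 − rank ∂_1 = 7 − 6 = 1, and the invariant factors of ∂_1 are all 1, so H_0 = Z.
  H_1: rank ker ∂_1 − rank ∂_2 = (18 − 6) − 12 = 0, and ∂_2 has invariant factor 2 > 1, so H_1 = Z/2.
  H_2: rank ker ∂_2 − rank ∂_3 = (12 − 12) − 0 = 0, and there is no ∂_3, so H_2 = 0.

As a check, the Euler characteristic is 7 − 18 + 12 = 1, which agrees with 1 − 0 + 0 = 1.
(K is a triangulation of the real projective plane RP^2.)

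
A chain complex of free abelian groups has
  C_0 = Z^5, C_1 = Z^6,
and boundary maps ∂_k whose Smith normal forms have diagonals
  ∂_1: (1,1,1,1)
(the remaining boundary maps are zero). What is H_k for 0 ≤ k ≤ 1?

H_0 ≅ Z,  H_1 ≅ Z^2.

H_0: b_0 = 5 − 0 − 4 = 1; torsion from ∂_1 factors > 1: none. So H_0 ≅ Z.
H_1: b_1 = 6 − 4 − 0 = 2; torsion from ∂_2 factors > 1: none. So H_1 ≅ Z^2.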